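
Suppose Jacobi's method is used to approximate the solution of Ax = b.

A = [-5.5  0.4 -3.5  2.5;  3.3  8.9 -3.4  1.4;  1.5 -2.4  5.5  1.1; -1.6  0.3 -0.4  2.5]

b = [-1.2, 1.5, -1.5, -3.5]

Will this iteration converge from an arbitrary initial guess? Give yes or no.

Let D = diag(-5.5, 8.9, 5.5, 2.5); L, U the strict triangles.
T_J = -D⁻¹(L+U): T[0,3] = -(2.5)/(-5.5) = +0.4545; T[0,0] = 0.
  T[0,:] = [+0.0000, +0.0727, -0.6364, +0.4545]
  T[1,:] = [-0.3708, +0.0000, +0.3820, -0.1573]
  T[2,:] = [-0.2727, +0.4364, +0.0000, -0.2000]
  T[3,:] = [+0.6400, -0.1200, +0.1600, +0.0000]
|eigenvalues of T|: 0.8648, 0.5232, 0.5232, 0.1189.
spectral radius ρ = 0.8648; 0.8648 < 1, so it converges for any x₀.

yes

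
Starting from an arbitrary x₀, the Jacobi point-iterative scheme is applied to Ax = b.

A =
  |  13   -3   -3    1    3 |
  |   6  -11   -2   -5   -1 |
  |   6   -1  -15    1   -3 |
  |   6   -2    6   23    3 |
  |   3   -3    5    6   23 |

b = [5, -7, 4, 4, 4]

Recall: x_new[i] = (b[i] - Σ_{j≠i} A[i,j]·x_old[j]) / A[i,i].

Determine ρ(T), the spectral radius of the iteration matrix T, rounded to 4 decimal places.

0.5175

Write A = D+L+U with D = diag(13, -11, -15, 23, 23).
Jacobi: T = -D⁻¹(L+U), T[0,2] = -(-3)/(13) = +0.2308; T[0,0] = 0.
  T[0,:] = [+0.0000, +0.2308, +0.2308, -0.0769, -0.2308]
  T[1,:] = [+0.5455, +0.0000, -0.1818, -0.4545, -0.0909]
  T[2,:] = [+0.4000, -0.0667, +0.0000, +0.0667, -0.2000]
  T[3,:] = [-0.2609, +0.0870, -0.2609, +0.0000, -0.1304]
  T[4,:] = [-0.1304, +0.1304, -0.2174, -0.2609, +0.0000]
|eigenvalues of T|: 0.5175, 0.4377, 0.3067, 0.1152, 0.1152.
spectral radius ρ = 0.5175; 0.5175 < 1: convergent.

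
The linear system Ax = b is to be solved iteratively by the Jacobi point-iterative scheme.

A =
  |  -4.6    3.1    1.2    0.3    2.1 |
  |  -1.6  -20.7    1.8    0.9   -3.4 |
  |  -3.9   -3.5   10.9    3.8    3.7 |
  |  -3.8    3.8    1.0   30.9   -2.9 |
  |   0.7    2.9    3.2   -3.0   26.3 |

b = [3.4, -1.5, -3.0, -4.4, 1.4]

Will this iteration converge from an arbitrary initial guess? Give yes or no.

Let D = diag(-4.6, -20.7, 10.9, 30.9, 26.3); L, U the strict triangles.
T_J = -D⁻¹(L+U): T[1,3] = -(0.9)/(-20.7) = +0.0435; T[1,1] = 0.
  T[0,:] = [+0.0000 +0.6739 +0.2609 +0.0652 +0.4565]
  T[1,:] = [-0.0773 +0.0000 +0.0870 +0.0435 -0.1643]
  T[2,:] = [+0.3578 +0.3211 +0.0000 -0.3486 -0.3394]
  T[3,:] = [+0.1230 -0.1230 -0.0324 +0.0000 +0.0939]
  T[4,:] = [-0.0266 -0.1103 -0.1217 +0.1141 +0.0000]
moduli |λ_i(T)| = 0.4348, 0.3579, 0.2380, 0.2380, 0.1557.
ρ(T) = max|λ| = 0.4348; 0.4348 < 1 ⇒ converges.

yes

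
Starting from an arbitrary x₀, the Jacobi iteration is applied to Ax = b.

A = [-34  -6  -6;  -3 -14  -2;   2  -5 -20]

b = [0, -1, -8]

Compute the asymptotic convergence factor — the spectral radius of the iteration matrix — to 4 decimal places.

Write A = D+L+U with D = diag(-34, -14, -20).
Jacobi: T = -D⁻¹(L+U), T[1,2] = -(-2)/(-14) = -0.1429; T[1,1] = 0.
  T[0,:] = [+0.0000 -0.1765 -0.1765]
  T[1,:] = [-0.2143 +0.0000 -0.1429]
  T[2,:] = [+0.1000 -0.2500 +0.0000]
|eigenvalues of T|: 0.2834, 0.1564, 0.1564.
ρ(T) = max|λ| = 0.2834; 0.2834 < 1 ⇒ converges.

0.2834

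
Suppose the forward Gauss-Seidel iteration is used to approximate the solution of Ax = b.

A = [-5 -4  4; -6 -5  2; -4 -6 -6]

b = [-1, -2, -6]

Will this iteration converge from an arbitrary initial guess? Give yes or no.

no

Diagonal D = diag(-5, -5, -6); L, U strict lower/upper.
Gauss-Seidel: T = -(D+L)⁻¹U, row 0 first, T[0,1] = -(-4)/(-5) = -0.8000; later rows by forward substitution.
  T[0,:] = [+0.0000, -0.8000, +0.8000]
  T[1,:] = [+0.0000, +0.9600, -0.5600]
  T[2,:] = [+0.0000, -0.4267, +0.0267]
eigenvalue magnitudes: 1.1691, 0.1825, 0.0000.
spectral radius ρ = 1.1691; 1.1691 > 1, so it fails to converge.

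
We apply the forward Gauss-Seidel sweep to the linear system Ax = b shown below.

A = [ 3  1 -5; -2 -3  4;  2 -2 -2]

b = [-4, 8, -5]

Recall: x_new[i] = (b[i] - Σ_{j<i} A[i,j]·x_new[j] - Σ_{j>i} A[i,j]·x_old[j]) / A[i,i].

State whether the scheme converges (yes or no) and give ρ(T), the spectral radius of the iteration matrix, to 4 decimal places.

no, ρ = 1.3333

A = D + L + U where D = diag(3, -3, -2).
GS T = -(D+L)⁻¹U: row 0 first, T[0,2] = -(-5)/(3) = +1.6667; later rows by forward substitution.
  T[0,:] = [+0.0000  -0.3333  +1.6667]
  T[1,:] = [+0.0000  +0.2222  +0.2222]
  T[2,:] = [+0.0000  -0.5556  +1.4444]
|λ(T)| sorted: 1.3333, 0.3333, 0.0000.
spectral radius ρ = 1.3333; 1.3333 > 1 ⇒ diverges.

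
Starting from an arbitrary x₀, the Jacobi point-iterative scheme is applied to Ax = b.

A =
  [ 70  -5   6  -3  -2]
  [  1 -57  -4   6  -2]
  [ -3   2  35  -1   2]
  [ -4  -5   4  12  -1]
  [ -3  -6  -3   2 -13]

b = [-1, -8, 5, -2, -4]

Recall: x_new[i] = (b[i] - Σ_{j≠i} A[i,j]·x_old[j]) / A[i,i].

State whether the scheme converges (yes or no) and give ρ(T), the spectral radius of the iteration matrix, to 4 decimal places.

yes, ρ = 0.2853

Diagonal D = diag(70, -57, 35, 12, -13); L, U strict lower/upper.
Jacobi T = -D⁻¹(L+U): T[1,4] = -(-2)/(-57) = -0.0351; T[1,1] = 0.
  T[0,:] = [+0.0000 +0.0714 -0.0857 +0.0429 +0.0286]
  T[1,:] = [+0.0175 +0.0000 -0.0702 +0.1053 -0.0351]
  T[2,:] = [+0.0857 -0.0571 +0.0000 +0.0286 -0.0571]
  T[3,:] = [+0.3333 +0.4167 -0.3333 +0.0000 +0.0833]
  T[4,:] = [-0.2308 -0.4615 -0.2308 +0.1538 +0.0000]
eigenvalue magnitudes: 0.2853, 0.2130, 0.2130, 0.1218, 0.0086.
ρ(T) = max|λ| = 0.2853; 0.2853 < 1 ⇒ converges.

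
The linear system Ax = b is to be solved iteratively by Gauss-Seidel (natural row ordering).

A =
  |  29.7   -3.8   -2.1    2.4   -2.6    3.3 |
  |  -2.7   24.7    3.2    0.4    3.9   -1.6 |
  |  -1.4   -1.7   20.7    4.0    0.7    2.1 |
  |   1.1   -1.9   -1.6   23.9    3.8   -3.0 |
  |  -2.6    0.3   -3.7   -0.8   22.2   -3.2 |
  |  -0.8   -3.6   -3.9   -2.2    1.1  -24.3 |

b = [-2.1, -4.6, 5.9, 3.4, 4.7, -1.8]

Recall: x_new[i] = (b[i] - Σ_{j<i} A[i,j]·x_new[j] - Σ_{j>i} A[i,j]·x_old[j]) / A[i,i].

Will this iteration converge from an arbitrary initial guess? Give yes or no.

yes

Let D = diag(29.7, 24.7, 20.7, 23.9, 22.2, -24.3); L, U the strict triangles.
GS T = -(D+L)⁻¹U: row 0 first, T[0,2] = -(-2.1)/(29.7) = +0.0707; later rows by forward substitution.
  T[0,:] = [+0.0000, +0.1279, +0.0707, -0.0808, +0.0875, -0.1111]
  T[1,:] = [+0.0000, +0.0140, -0.1218, -0.0250, -0.1483, +0.0526]
  T[2,:] = [+0.0000, +0.0098, -0.0052, -0.2008, -0.0401, -0.1046]
  T[3,:] = [+0.0000, -0.0041, -0.0133, -0.0117, -0.1775, +0.1278]
  T[4,:] = [+0.0000, +0.0163, +0.0086, -0.0430, -0.0008, +0.1176]
  T[5,:] = [+0.0000, -0.0067, +0.0182, +0.0377, +0.0416, +0.0064]
moduli |λ_i(T)| = 0.1518, 0.0834, 0.0834, 0.0728, 0.0315, 0.0000.
spectral radius ρ = 0.1518; 0.1518 < 1, so it converges for any x₀.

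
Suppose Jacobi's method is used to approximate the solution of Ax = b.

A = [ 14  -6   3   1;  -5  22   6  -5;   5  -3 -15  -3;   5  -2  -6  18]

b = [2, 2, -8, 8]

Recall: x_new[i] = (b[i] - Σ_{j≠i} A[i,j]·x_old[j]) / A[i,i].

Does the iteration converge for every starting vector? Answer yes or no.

yes

A = D + L + U where D = diag(14, 22, -15, 18).
T_J = -D⁻¹(L+U): T[0,2] = -(3)/(14) = -0.2143; T[0,0] = 0.
  T[0,:] = [+0.0000 +0.4286 -0.2143 -0.0714]
  T[1,:] = [+0.2273 +0.0000 -0.2727 +0.2273]
  T[2,:] = [+0.3333 -0.2000 +0.0000 -0.2000]
  T[3,:] = [-0.2778 +0.1111 +0.3333 +0.0000]
moduli |λ_i(T)| = 0.5195, 0.3961, 0.3961, 0.1438.
spectral radius ρ = 0.5195; 0.5195 < 1, so it converges for any x₀.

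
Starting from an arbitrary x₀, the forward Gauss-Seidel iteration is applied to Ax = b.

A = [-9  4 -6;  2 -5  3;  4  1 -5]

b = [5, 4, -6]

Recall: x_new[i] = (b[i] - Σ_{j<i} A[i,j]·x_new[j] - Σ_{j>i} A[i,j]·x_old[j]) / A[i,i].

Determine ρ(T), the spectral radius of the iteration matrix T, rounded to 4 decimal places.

0.6284

Write A = D+L+U with D = diag(-9, -5, -5).
GS T = -(D+L)⁻¹U: row 0 first, T[0,1] = -(4)/(-9) = +0.4444; later rows by forward substitution.
  T[0,:] = [+0.0000 +0.4444 -0.6667]
  T[1,:] = [+0.0000 +0.1778 +0.3333]
  T[2,:] = [+0.0000 +0.3911 -0.4667]
|λ(T)| sorted: 0.6284, 0.3395, 0.0000.
ρ(T) = max|λ| = 0.6284; 0.6284 < 1 ⇒ converges.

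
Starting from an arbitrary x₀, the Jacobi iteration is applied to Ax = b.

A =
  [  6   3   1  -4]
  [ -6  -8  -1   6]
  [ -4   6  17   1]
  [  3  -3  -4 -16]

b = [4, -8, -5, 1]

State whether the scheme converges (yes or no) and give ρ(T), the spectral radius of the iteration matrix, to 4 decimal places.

yes, ρ = 0.5825

Let D = diag(6, -8, 17, -16); L, U the strict triangles.
T_J = -D⁻¹(L+U): T[2,0] = -(-4)/(17) = +0.2353; T[2,2] = 0.
  T[0,:] = [+0.0000, -0.5000, -0.1667, +0.6667]
  T[1,:] = [-0.7500, +0.0000, -0.1250, +0.7500]
  T[2,:] = [+0.2353, -0.3529, +0.0000, -0.0588]
  T[3,:] = [+0.1875, -0.1875, -0.2500, +0.0000]
|λ(T)| sorted: 0.5825, 0.4526, 0.3854, 0.2555.
ρ(T) = max|λ| = 0.5825; 0.5825 < 1: convergent.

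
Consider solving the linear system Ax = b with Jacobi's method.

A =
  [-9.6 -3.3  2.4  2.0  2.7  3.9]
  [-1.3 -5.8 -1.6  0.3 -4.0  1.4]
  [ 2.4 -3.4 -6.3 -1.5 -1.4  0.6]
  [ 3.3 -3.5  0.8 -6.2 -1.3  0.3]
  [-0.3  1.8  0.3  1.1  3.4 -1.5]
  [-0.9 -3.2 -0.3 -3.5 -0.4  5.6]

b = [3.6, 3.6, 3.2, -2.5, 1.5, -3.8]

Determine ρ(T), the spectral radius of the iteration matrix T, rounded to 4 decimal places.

Write A = D+L+U with D = diag(-9.6, -5.8, -6.3, -6.2, 3.4, 5.6).
Jacobi T = -D⁻¹(L+U): T[5,0] = -(-0.9)/(5.6) = +0.1607; T[5,5] = 0.
  T[0,:] = [+0.0000 -0.3438 +0.2500 +0.2083 +0.2813 +0.4062]
  T[1,:] = [-0.2241 +0.0000 -0.2759 +0.0517 -0.6897 +0.2414]
  T[2,:] = [+0.3810 -0.5397 +0.0000 -0.2381 -0.2222 +0.0952]
  T[3,:] = [+0.5323 -0.5645 +0.1290 +0.0000 -0.2097 +0.0484]
  T[4,:] = [+0.0882 -0.5294 -0.0882 -0.3235 +0.0000 +0.4412]
  T[5,:] = [+0.1607 +0.5714 +0.0536 +0.6250 +0.0714 +0.0000]
|λ(T)| sorted: 1.1545, 0.8286, 0.5186, 0.5186, 0.4394, 0.0141.
spectral radius ρ = 1.1545; 1.1545 > 1: divergent.

1.1545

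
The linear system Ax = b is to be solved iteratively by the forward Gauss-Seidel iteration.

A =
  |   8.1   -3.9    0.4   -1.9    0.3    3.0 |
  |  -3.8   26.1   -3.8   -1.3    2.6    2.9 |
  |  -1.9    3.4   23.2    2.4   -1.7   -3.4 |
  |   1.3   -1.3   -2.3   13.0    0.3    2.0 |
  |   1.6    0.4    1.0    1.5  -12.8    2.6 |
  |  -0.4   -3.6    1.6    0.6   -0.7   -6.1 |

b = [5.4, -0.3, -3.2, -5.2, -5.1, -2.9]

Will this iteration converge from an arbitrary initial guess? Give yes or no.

Diagonal D = diag(8.1, 26.1, 23.2, 13, -12.8, -6.1); L, U strict lower/upper.
T_GS = -(D+L)⁻¹U: row 0 first, T[0,5] = -(3)/(8.1) = -0.3704; later rows by forward substitution.
  T[0,:] = [+0.0000  +0.4815  -0.0494  +0.2346  -0.0370  -0.3704]
  T[1,:] = [+0.0000  +0.0701  +0.1384  +0.0840  -0.1050  -0.1650]
  T[2,:] = [+0.0000  +0.0292  -0.0243  -0.0965  +0.0856  +0.1404]
  T[3,:] = [+0.0000  -0.0360  +0.0145  -0.0321  -0.0147  -0.1085]
  T[4,:] = [+0.0000  +0.0604  -0.0021  +0.0206  -0.0029  +0.1499]
  T[5,:] = [+0.0000  -0.0758  -0.0832  -0.0958  +0.0858  +0.1306]
eigenvalue magnitudes: 0.2015, 0.0981, 0.0808, 0.0808, 0.0173, 0.0000.
ρ(T) = max|λ| = 0.2015; 0.2015 < 1: convergent.

yes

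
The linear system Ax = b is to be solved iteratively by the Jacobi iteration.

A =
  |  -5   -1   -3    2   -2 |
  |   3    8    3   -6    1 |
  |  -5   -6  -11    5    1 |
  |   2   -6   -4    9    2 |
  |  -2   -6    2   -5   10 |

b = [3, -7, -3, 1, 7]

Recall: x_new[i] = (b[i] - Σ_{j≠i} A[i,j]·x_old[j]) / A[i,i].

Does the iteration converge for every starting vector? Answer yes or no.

no

Write A = D+L+U with D = diag(-5, 8, -11, 9, 10).
Jacobi T = -D⁻¹(L+U): T[2,0] = -(-5)/(-11) = -0.4545; T[2,2] = 0.
  T[0,:] = [+0.0000 -0.2000 -0.6000 +0.4000 -0.4000]
  T[1,:] = [-0.3750 +0.0000 -0.3750 +0.7500 -0.1250]
  T[2,:] = [-0.4545 -0.5455 +0.0000 +0.4545 +0.0909]
  T[3,:] = [-0.2222 +0.6667 +0.4444 +0.0000 -0.2222]
  T[4,:] = [+0.2000 +0.6000 -0.2000 +0.5000 +0.0000]
moduli |λ_i(T)| = 1.2594, 0.7454, 0.5111, 0.5111, 0.1828.
ρ = 1.2594; 1.2594 > 1: divergent.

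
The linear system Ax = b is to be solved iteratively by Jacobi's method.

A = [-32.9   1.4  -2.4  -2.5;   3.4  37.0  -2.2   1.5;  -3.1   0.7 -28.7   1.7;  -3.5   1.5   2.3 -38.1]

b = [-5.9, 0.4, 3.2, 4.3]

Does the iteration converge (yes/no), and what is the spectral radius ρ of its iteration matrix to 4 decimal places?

yes, ρ = 0.1573

Let D = diag(-32.9, 37, -28.7, -38.1); L, U the strict triangles.
Jacobi T = -D⁻¹(L+U): T[0,1] = -(1.4)/(-32.9) = +0.0426; T[0,0] = 0.
  T[0,:] = [+0.0000 +0.0426 -0.0729 -0.0760]
  T[1,:] = [-0.0919 +0.0000 +0.0595 -0.0405]
  T[2,:] = [-0.1080 +0.0244 +0.0000 +0.0592]
  T[3,:] = [-0.0919 +0.0394 +0.0604 +0.0000]
moduli |λ_i(T)| = 0.1573, 0.0799, 0.0646, 0.0646.
ρ(T) = max|λ| = 0.1573; 0.1573 < 1 ⇒ converges.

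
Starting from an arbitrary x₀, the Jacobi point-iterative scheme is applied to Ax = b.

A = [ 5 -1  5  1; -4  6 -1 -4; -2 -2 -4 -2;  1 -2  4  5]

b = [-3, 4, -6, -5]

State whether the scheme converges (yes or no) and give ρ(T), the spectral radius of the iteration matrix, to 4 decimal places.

Let D = diag(5, 6, -4, 5); L, U the strict triangles.
T_J = -D⁻¹(L+U): T[3,1] = -(-2)/(5) = +0.4000; T[3,3] = 0.
  T[0,:] = [+0.0000  +0.2000  -1.0000  -0.2000]
  T[1,:] = [+0.6667  +0.0000  +0.1667  +0.6667]
  T[2,:] = [-0.5000  -0.5000  +0.0000  -0.5000]
  T[3,:] = [-0.2000  +0.4000  -0.8000  +0.0000]
|λ(T)| sorted: 1.1936, 0.8936, 0.5000, 0.2000.
spectral radius ρ = 1.1936; 1.1936 > 1, so it fails to converge.

no, ρ = 1.1936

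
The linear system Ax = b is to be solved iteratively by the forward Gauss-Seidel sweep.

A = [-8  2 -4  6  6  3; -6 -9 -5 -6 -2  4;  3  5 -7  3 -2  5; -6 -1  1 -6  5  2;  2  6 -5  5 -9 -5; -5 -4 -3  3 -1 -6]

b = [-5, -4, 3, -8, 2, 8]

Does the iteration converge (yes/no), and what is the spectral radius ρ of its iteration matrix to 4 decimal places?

no, ρ = 1.2116

Write A = D+L+U with D = diag(-8, -9, -7, -6, -9, -6).
GS T = -(D+L)⁻¹U: row 0 first, T[0,3] = -(6)/(-8) = +0.7500; later rows by forward substitution.
  T[0,:] = [+0.0000  +0.2500  -0.5000  +0.7500  +0.7500  +0.3750]
  T[1,:] = [+0.0000  -0.1667  -0.2222  -1.1667  -0.7222  +0.1944]
  T[2,:] = [+0.0000  -0.0119  -0.3730  -0.0833  -0.4802  +1.0139]
  T[3,:] = [+0.0000  -0.2242  +0.4749  -0.5694  +0.1237  +0.0949]
  T[4,:] = [+0.0000  -0.1735  +0.2118  -0.8812  +0.0206  -0.8531]
  T[5,:] = [+0.0000  -0.1745  +0.9535  +0.0566  +0.1550  -0.7594]
|roots of det(T-λI)|: 1.2116, 0.9839, 0.6212, 0.3597, 0.0862, 0.0000.
spectral radius ρ = 1.2116; 1.2116 > 1: divergent.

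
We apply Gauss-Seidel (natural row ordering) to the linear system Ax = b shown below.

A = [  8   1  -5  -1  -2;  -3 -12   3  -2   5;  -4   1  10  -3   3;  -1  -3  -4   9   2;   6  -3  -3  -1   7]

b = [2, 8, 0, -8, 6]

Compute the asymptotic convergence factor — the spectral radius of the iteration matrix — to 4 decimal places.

Split A = D + L + U, D = diag(8, -12, 10, 9, 7).
Gauss-Seidel: T = -(D+L)⁻¹U, row 0 first, T[0,3] = -(-1)/(8) = +0.1250; later rows by forward substitution.
  T[0,:] = [+0.0000  -0.1250  +0.6250  +0.1250  +0.2500]
  T[1,:] = [+0.0000  +0.0312  +0.0937  -0.1979  +0.3542]
  T[2,:] = [+0.0000  -0.0531  +0.2406  +0.3698  -0.2354]
  T[3,:] = [+0.0000  -0.0271  +0.2076  +0.1123  -0.1810]
  T[4,:] = [+0.0000  +0.0939  -0.3627  -0.0174  -0.1893]
|eigenvalues of T|: 0.6101, 0.3280, 0.1476, 0.0604, 0.0000.
ρ(T) = max|λ| = 0.6101; 0.6101 < 1 ⇒ converges.

0.6101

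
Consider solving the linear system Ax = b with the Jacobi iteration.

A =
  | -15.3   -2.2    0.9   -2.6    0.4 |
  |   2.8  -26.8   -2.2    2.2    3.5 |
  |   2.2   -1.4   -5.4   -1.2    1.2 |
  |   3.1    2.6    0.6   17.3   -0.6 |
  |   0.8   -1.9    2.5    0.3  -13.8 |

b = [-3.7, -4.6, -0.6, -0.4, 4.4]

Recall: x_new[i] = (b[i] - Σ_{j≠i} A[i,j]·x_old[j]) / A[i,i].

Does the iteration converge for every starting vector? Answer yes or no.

A = D + L + U where D = diag(-15.3, -26.8, -5.4, 17.3, -13.8).
Jacobi T = -D⁻¹(L+U): T[1,0] = -(2.8)/(-26.8) = +0.1045; T[1,1] = 0.
  T[0,:] = [+0.0000  -0.1438  +0.0588  -0.1699  +0.0261]
  T[1,:] = [+0.1045  +0.0000  -0.0821  +0.0821  +0.1306]
  T[2,:] = [+0.4074  -0.2593  +0.0000  -0.2222  +0.2222]
  T[3,:] = [-0.1792  -0.1503  -0.0347  +0.0000  +0.0347]
  T[4,:] = [+0.0580  -0.1377  +0.1812  +0.0217  +0.0000]
|eigenvalues of T|: 0.3220, 0.2047, 0.2047, 0.1144, 0.1144.
ρ = 0.3220; 0.3220 < 1: convergent.

yes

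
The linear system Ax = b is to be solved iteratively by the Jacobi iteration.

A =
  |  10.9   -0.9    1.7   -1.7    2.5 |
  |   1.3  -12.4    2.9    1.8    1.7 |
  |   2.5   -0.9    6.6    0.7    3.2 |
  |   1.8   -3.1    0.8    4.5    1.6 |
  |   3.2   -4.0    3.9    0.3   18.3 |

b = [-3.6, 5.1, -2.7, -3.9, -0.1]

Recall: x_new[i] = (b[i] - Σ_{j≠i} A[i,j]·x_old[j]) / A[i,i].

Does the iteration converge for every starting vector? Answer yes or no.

yes

Diagonal D = diag(10.9, -12.4, 6.6, 4.5, 18.3); L, U strict lower/upper.
T_J = -D⁻¹(L+U): T[3,1] = -(-3.1)/(4.5) = +0.6889; T[3,3] = 0.
  T[0,:] = [+0.0000, +0.0826, -0.1560, +0.1560, -0.2294]
  T[1,:] = [+0.1048, +0.0000, +0.2339, +0.1452, +0.1371]
  T[2,:] = [-0.3788, +0.1364, +0.0000, -0.1061, -0.4848]
  T[3,:] = [-0.4000, +0.6889, -0.1778, +0.0000, -0.3556]
  T[4,:] = [-0.1749, +0.2186, -0.2131, -0.0164, +0.0000]
|eigenvalues of T|: 0.6819, 0.3621, 0.3621, 0.1964, 0.1519.
spectral radius ρ = 0.6819; 0.6819 < 1: convergent.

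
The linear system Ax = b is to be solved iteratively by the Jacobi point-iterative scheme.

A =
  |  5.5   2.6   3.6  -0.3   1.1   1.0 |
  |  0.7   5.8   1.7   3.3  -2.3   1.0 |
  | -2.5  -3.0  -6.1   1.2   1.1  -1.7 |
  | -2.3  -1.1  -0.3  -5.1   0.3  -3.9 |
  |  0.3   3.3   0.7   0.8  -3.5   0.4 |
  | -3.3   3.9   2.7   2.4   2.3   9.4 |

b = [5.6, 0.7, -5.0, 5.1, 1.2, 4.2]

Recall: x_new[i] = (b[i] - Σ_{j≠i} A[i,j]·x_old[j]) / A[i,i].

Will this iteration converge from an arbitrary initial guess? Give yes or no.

A = D + L + U where D = diag(5.5, 5.8, -6.1, -5.1, -3.5, 9.4).
T_J = -D⁻¹(L+U): T[2,1] = -(-3)/(-6.1) = -0.4918; T[2,2] = 0.
  T[0,:] = [+0.0000 -0.4727 -0.6545 +0.0545 -0.2000 -0.1818]
  T[1,:] = [-0.1207 +0.0000 -0.2931 -0.5690 +0.3966 -0.1724]
  T[2,:] = [-0.4098 -0.4918 +0.0000 +0.1967 +0.1803 -0.2787]
  T[3,:] = [-0.4510 -0.2157 -0.0588 +0.0000 +0.0588 -0.7647]
  T[4,:] = [+0.0857 +0.9429 +0.2000 +0.2286 +0.0000 +0.1143]
  T[5,:] = [+0.3511 -0.4149 -0.2872 -0.2553 -0.2447 +0.0000]
|eigenvalues of T|: 1.1821, 0.8169, 0.8169, 0.3295, 0.2095, 0.2095.
ρ(T) = max|λ| = 1.1821; 1.1821 > 1, so it fails to converge.

no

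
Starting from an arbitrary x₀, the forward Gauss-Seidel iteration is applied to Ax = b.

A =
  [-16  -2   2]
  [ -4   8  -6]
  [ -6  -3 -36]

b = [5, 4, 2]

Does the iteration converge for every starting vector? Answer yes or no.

A = D + L + U where D = diag(-16, 8, -36).
GS T = -(D+L)⁻¹U: row 0 first, T[0,1] = -(-2)/(-16) = -0.1250; later rows by forward substitution.
  T[0,:] = [+0.0000, -0.1250, +0.1250]
  T[1,:] = [+0.0000, -0.0625, +0.8125]
  T[2,:] = [+0.0000, +0.0260, -0.0885]
|eigenvalues of T|: 0.2216, 0.0705, 0.0000.
ρ(T) = max|λ| = 0.2216; 0.2216 < 1 ⇒ converges.

yes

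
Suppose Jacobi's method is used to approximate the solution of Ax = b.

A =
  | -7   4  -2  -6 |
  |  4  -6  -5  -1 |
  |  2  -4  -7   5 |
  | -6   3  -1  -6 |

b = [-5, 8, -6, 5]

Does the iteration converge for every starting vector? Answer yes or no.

no

Split A = D + L + U, D = diag(-7, -6, -7, -6).
T_J = -D⁻¹(L+U): T[2,0] = -(2)/(-7) = +0.2857; T[2,2] = 0.
  T[0,:] = [+0.0000  +0.5714  -0.2857  -0.8571]
  T[1,:] = [+0.6667  +0.0000  -0.8333  -0.1667]
  T[2,:] = [+0.2857  -0.5714  +0.0000  +0.7143]
  T[3,:] = [-1.0000  +0.5000  -0.1667  +0.0000]
eigenvalue magnitudes: 1.2816, 1.0711, 0.2612, 0.0506.
ρ = 1.2816; 1.2816 > 1, so it fails to converge.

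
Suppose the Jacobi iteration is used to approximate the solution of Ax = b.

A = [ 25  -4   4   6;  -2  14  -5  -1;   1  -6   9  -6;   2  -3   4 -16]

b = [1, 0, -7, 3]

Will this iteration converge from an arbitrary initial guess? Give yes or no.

Let D = diag(25, 14, 9, -16); L, U the strict triangles.
Jacobi T = -D⁻¹(L+U): T[0,2] = -(4)/(25) = -0.1600; T[0,0] = 0.
  T[0,:] = [+0.0000 +0.1600 -0.1600 -0.2400]
  T[1,:] = [+0.1429 +0.0000 +0.3571 +0.0714]
  T[2,:] = [-0.1111 +0.6667 +0.0000 +0.6667]
  T[3,:] = [+0.1250 -0.1875 +0.2500 +0.0000]
|λ(T)| sorted: 0.6953, 0.5613, 0.0788, 0.0788.
ρ(T) = max|λ| = 0.6953; 0.6953 < 1 ⇒ converges.

yes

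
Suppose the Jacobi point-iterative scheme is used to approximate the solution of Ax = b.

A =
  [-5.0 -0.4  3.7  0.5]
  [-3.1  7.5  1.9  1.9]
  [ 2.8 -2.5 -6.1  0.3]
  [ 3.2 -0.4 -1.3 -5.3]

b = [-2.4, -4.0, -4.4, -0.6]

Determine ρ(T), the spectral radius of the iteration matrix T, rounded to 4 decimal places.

Let D = diag(-5, 7.5, -6.1, -5.3); L, U the strict triangles.
Jacobi: T = -D⁻¹(L+U), T[3,0] = -(3.2)/(-5.3) = +0.6038; T[3,3] = 0.
  T[0,:] = [+0.0000 -0.0800 +0.7400 +0.1000]
  T[1,:] = [+0.4133 +0.0000 -0.2533 -0.2533]
  T[2,:] = [+0.4590 -0.4098 +0.0000 +0.0492]
  T[3,:] = [+0.6038 -0.0755 -0.2453 +0.0000]
eigenvalue magnitudes: 0.8228, 0.6125, 0.2652, 0.2652.
ρ(T) = max|λ| = 0.8228; 0.8228 < 1: convergent.

0.8228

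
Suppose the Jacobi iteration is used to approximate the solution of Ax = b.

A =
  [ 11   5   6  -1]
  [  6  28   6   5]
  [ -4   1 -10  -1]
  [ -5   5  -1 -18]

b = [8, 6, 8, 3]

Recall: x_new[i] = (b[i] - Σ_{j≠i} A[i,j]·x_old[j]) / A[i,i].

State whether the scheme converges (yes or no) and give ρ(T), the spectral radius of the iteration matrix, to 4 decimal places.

Let D = diag(11, 28, -10, -18); L, U the strict triangles.
Jacobi T = -D⁻¹(L+U): T[0,1] = -(5)/(11) = -0.4545; T[0,0] = 0.
  T[0,:] = [+0.0000  -0.4545  -0.5455  +0.0909]
  T[1,:] = [-0.2143  +0.0000  -0.2143  -0.1786]
  T[2,:] = [-0.4000  +0.1000  +0.0000  -0.1000]
  T[3,:] = [-0.2778  +0.2778  -0.0556  +0.0000]
|λ(T)| sorted: 0.5977, 0.3688, 0.2190, 0.2190.
ρ = 0.5977; 0.5977 < 1: convergent.

yes, ρ = 0.5977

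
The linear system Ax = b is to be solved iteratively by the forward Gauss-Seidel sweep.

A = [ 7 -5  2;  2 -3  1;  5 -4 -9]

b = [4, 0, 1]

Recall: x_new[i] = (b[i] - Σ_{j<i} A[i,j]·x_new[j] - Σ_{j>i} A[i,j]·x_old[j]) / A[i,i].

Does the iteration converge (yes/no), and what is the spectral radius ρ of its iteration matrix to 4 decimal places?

Write A = D+L+U with D = diag(7, -3, -9).
Gauss-Seidel: T = -(D+L)⁻¹U, row 0 first, T[0,2] = -(2)/(7) = -0.2857; later rows by forward substitution.
  T[0,:] = [+0.0000  +0.7143  -0.2857]
  T[1,:] = [+0.0000  +0.4762  +0.1429]
  T[2,:] = [+0.0000  +0.1852  -0.2222]
|λ(T)| sorted: 0.5122, 0.2582, 0.0000.
ρ = 0.5122; 0.5122 < 1, so it converges for any x₀.

yes, ρ = 0.5122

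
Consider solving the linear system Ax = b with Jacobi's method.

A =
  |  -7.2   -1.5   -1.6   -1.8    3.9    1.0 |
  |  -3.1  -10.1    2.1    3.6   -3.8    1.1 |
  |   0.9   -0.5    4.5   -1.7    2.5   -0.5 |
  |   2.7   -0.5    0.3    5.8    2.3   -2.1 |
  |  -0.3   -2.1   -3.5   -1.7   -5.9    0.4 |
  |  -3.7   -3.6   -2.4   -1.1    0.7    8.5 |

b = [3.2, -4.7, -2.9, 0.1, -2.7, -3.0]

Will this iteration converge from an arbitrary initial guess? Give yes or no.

no

Split A = D + L + U, D = diag(-7.2, -10.1, 4.5, 5.8, -5.9, 8.5).
Jacobi T = -D⁻¹(L+U): T[3,2] = -(0.3)/(5.8) = -0.0517; T[3,3] = 0.
  T[0,:] = [+0.0000, -0.2083, -0.2222, -0.2500, +0.5417, +0.1389]
  T[1,:] = [-0.3069, +0.0000, +0.2079, +0.3564, -0.3762, +0.1089]
  T[2,:] = [-0.2000, +0.1111, +0.0000, +0.3778, -0.5556, +0.1111]
  T[3,:] = [-0.4655, +0.0862, -0.0517, +0.0000, -0.3966, +0.3621]
  T[4,:] = [-0.0508, -0.3559, -0.5932, -0.2881, +0.0000, +0.0678]
  T[5,:] = [+0.4353, +0.4235, +0.2824, +0.1294, -0.0824, +0.0000]
|eigenvalues of T|: 1.1835, 0.5104, 0.5104, 0.4014, 0.2382, 0.0865.
ρ(T) = max|λ| = 1.1835; 1.1835 > 1, so it fails to converge.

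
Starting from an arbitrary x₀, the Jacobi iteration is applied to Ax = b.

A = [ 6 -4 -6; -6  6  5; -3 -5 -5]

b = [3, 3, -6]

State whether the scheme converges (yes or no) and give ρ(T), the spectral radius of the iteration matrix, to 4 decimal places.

Write A = D+L+U with D = diag(6, 6, -5).
Jacobi: T = -D⁻¹(L+U), T[1,2] = -(5)/(6) = -0.8333; T[1,1] = 0.
  T[0,:] = [+0.0000, +0.6667, +1.0000]
  T[1,:] = [+1.0000, +0.0000, -0.8333]
  T[2,:] = [-0.6000, -1.0000, +0.0000]
moduli |λ_i(T)| = 1.2054, 0.7437, 0.7437.
ρ(T) = max|λ| = 1.2054; 1.2054 > 1 ⇒ diverges.

no, ρ = 1.2054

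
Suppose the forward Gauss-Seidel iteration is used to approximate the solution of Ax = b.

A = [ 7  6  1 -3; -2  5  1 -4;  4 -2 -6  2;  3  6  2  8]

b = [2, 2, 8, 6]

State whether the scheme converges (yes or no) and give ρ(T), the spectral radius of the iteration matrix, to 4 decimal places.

Split A = D + L + U, D = diag(7, 5, -6, 8).
GS T = -(D+L)⁻¹U: row 0 first, T[0,1] = -(6)/(7) = -0.8571; later rows by forward substitution.
  T[0,:] = [+0.0000  -0.8571  -0.1429  +0.4286]
  T[1,:] = [+0.0000  -0.3429  -0.2571  +0.9714]
  T[2,:] = [+0.0000  -0.4571  -0.0095  +0.2952]
  T[3,:] = [+0.0000  +0.6929  +0.2488  -0.9631]
eigenvalue magnitudes: 1.6412, 0.2789, 0.0468, 0.0000.
ρ = 1.6412; 1.6412 > 1, so it fails to converge.

no, ρ = 1.6412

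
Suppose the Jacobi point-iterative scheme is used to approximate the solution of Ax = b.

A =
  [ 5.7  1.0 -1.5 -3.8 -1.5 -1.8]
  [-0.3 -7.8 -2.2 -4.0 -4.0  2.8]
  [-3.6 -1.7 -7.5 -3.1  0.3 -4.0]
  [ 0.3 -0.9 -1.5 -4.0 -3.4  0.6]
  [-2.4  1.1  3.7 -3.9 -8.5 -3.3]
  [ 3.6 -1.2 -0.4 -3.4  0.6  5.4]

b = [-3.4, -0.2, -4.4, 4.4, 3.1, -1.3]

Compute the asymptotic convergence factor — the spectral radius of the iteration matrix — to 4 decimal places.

Write A = D+L+U with D = diag(5.7, -7.8, -7.5, -4, -8.5, 5.4).
Jacobi T = -D⁻¹(L+U): T[2,0] = -(-3.6)/(-7.5) = -0.4800; T[2,2] = 0.
  T[0,:] = [+0.0000  -0.1754  +0.2632  +0.6667  +0.2632  +0.3158]
  T[1,:] = [-0.0385  +0.0000  -0.2821  -0.5128  -0.5128  +0.3590]
  T[2,:] = [-0.4800  -0.2267  +0.0000  -0.4133  +0.0400  -0.5333]
  T[3,:] = [+0.0750  -0.2250  -0.3750  +0.0000  -0.8500  +0.1500]
  T[4,:] = [-0.2824  +0.1294  +0.4353  -0.4588  +0.0000  -0.3882]
  T[5,:] = [-0.6667  +0.2222  +0.0741  +0.6296  -0.1111  +0.0000]
|λ(T)| sorted: 1.1226, 0.7921, 0.7921, 0.5077, 0.5077, 0.4690.
ρ(T) = max|λ| = 1.1226; 1.1226 > 1: divergent.

1.1226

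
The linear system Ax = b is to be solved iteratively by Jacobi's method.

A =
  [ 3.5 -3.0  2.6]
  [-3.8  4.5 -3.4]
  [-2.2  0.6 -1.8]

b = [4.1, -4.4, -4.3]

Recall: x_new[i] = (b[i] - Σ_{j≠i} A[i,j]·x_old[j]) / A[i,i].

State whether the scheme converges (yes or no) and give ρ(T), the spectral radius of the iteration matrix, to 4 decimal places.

Let D = diag(3.5, 4.5, -1.8); L, U the strict triangles.
Jacobi T = -D⁻¹(L+U): T[0,2] = -(2.6)/(3.5) = -0.7429; T[0,0] = 0.
  T[0,:] = [+0.0000, +0.8571, -0.7429]
  T[1,:] = [+0.8444, +0.0000, +0.7556]
  T[2,:] = [-1.2222, +0.3333, +0.0000]
|λ(T)| sorted: 1.5858, 0.7944, 0.7944.
spectral radius ρ = 1.5858; 1.5858 > 1: divergent.

no, ρ = 1.5858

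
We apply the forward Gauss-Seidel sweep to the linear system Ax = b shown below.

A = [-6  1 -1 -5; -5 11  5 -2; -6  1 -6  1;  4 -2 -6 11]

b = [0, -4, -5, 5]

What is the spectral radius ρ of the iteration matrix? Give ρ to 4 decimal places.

Diagonal D = diag(-6, 11, -6, 11); L, U strict lower/upper.
Gauss-Seidel: T = -(D+L)⁻¹U, row 0 first, T[0,3] = -(-5)/(-6) = -0.8333; later rows by forward substitution.
  T[0,:] = [+0.0000 +0.1667 -0.1667 -0.8333]
  T[1,:] = [+0.0000 +0.0758 -0.5303 -0.1970]
  T[2,:] = [+0.0000 -0.1540 +0.0783 +0.9672]
  T[3,:] = [+0.0000 -0.1309 +0.0069 +0.7948]
|roots of det(T-λI)|: 0.9389, 0.0699, 0.0699, 0.0000.
spectral radius ρ = 0.9389; 0.9389 < 1: convergent.

0.9389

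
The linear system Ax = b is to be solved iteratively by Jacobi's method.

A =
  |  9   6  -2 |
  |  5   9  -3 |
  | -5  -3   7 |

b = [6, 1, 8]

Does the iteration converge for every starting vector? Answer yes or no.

yes

Let D = diag(9, 9, 7); L, U the strict triangles.
T_J = -D⁻¹(L+U): T[2,1] = -(-3)/(7) = +0.4286; T[2,2] = 0.
  T[0,:] = [+0.0000 -0.6667 +0.2222]
  T[1,:] = [-0.5556 +0.0000 +0.3333]
  T[2,:] = [+0.7143 +0.4286 +0.0000]
moduli |λ_i(T)| = 0.9464, 0.4894, 0.4570.
spectral radius ρ = 0.9464; 0.9464 < 1, so it converges for any x₀.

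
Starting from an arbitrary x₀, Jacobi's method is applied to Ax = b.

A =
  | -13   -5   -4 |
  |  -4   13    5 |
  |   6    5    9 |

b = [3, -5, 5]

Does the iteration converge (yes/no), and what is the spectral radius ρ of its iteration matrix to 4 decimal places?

Let D = diag(-13, 13, 9); L, U the strict triangles.
Jacobi T = -D⁻¹(L+U): T[0,1] = -(-5)/(-13) = -0.3846; T[0,0] = 0.
  T[0,:] = [+0.0000, -0.3846, -0.3077]
  T[1,:] = [+0.3077, +0.0000, -0.3846]
  T[2,:] = [-0.6667, -0.5556, +0.0000]
moduli |λ_i(T)| = 0.6128, 0.4435, 0.1693.
ρ(T) = max|λ| = 0.6128; 0.6128 < 1, so it converges for any x₀.

yes, ρ = 0.6128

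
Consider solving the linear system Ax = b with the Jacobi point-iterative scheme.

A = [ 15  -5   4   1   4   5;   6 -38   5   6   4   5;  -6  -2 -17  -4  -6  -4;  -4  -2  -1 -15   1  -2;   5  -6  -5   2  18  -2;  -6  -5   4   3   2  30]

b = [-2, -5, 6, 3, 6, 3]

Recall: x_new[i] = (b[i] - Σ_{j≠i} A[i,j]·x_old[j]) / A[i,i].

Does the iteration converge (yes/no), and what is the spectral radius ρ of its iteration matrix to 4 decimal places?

A = D + L + U where D = diag(15, -38, -17, -15, 18, 30).
Jacobi: T = -D⁻¹(L+U), T[0,2] = -(4)/(15) = -0.2667; T[0,0] = 0.
  T[0,:] = [+0.0000  +0.3333  -0.2667  -0.0667  -0.2667  -0.3333]
  T[1,:] = [+0.1579  +0.0000  +0.1316  +0.1579  +0.1053  +0.1316]
  T[2,:] = [-0.3529  -0.1176  +0.0000  -0.2353  -0.3529  -0.2353]
  T[3,:] = [-0.2667  -0.1333  -0.0667  +0.0000  +0.0667  -0.1333]
  T[4,:] = [-0.2778  +0.3333  +0.2778  -0.1111  +0.0000  +0.1111]
  T[5,:] = [+0.2000  +0.1667  -0.1333  -0.1000  -0.0667  +0.0000]
eigenvalue magnitudes: 0.6280, 0.3356, 0.3356, 0.2525, 0.2525, 0.0175.
ρ = 0.6280; 0.6280 < 1: convergent.

yes, ρ = 0.6280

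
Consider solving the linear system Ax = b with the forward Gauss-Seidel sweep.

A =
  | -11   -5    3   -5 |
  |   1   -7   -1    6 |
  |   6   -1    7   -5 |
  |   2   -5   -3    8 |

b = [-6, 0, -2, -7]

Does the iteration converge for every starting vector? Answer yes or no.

Write A = D+L+U with D = diag(-11, -7, 7, 8).
T_GS = -(D+L)⁻¹U: row 0 first, T[0,3] = -(-5)/(-11) = -0.4545; later rows by forward substitution.
  T[0,:] = [+0.0000  -0.4545  +0.2727  -0.4545]
  T[1,:] = [+0.0000  -0.0649  -0.1039  +0.7922]
  T[2,:] = [+0.0000  +0.3803  -0.2486  +1.2171]
  T[3,:] = [+0.0000  +0.2157  -0.2263  +1.0652]
|eigenvalues of T|: 0.9257, 0.2288, 0.0547, 0.0000.
spectral radius ρ = 0.9257; 0.9257 < 1, so it converges for any x₀.

yes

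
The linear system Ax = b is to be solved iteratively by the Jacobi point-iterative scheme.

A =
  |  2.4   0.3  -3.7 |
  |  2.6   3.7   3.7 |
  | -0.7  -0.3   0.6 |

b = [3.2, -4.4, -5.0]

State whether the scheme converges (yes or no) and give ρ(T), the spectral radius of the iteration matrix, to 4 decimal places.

no, ρ = 1.3003

Write A = D+L+U with D = diag(2.4, 3.7, 0.6).
Jacobi T = -D⁻¹(L+U): T[2,0] = -(-0.7)/(0.6) = +1.1667; T[2,2] = 0.
  T[0,:] = [+0.0000  -0.1250  +1.5417]
  T[1,:] = [-0.7027  +0.0000  -1.0000]
  T[2,:] = [+1.1667  +0.5000  +0.0000]
moduli |λ_i(T)| = 1.3003, 0.9941, 0.3062.
ρ(T) = max|λ| = 1.3003; 1.3003 > 1, so it fails to converge.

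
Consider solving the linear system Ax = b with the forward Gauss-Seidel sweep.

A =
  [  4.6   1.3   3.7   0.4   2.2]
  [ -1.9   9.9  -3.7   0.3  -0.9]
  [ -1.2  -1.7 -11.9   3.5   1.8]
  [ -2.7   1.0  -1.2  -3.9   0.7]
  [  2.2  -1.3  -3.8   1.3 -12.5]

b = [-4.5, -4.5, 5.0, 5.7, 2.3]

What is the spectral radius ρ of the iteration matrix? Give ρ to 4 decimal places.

0.3740

A = D + L + U where D = diag(4.6, 9.9, -11.9, -3.9, -12.5).
T_GS = -(D+L)⁻¹U: row 0 first, T[0,4] = -(2.2)/(4.6) = -0.4783; later rows by forward substitution.
  T[0,:] = [+0.0000, -0.2826, -0.8043, -0.0870, -0.4783]
  T[1,:] = [+0.0000, -0.0542, +0.2194, -0.0470, -0.0009]
  T[2,:] = [+0.0000, +0.0362, +0.0498, +0.3096, +0.1996]
  T[3,:] = [+0.0000, +0.1706, +0.5978, -0.0471, +0.4489]
  T[4,:] = [+0.0000, -0.0374, -0.1173, -0.1094, -0.0981]
eigenvalue magnitudes: 0.3740, 0.2835, 0.1302, 0.0711, 0.0000.
spectral radius ρ = 0.3740; 0.3740 < 1 ⇒ converges.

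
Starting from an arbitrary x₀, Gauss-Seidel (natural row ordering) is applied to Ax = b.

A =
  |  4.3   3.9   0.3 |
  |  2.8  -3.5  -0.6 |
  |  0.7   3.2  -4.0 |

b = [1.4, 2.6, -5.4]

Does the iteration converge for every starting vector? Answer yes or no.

yes

A = D + L + U where D = diag(4.3, -3.5, -4).
GS T = -(D+L)⁻¹U: row 0 first, T[0,1] = -(3.9)/(4.3) = -0.9070; later rows by forward substitution.
  T[0,:] = [+0.0000  -0.9070  -0.0698]
  T[1,:] = [+0.0000  -0.7256  -0.2272]
  T[2,:] = [+0.0000  -0.7392  -0.1940]
|eigenvalues of T|: 0.9483, 0.0287, 0.0000.
ρ = 0.9483; 0.9483 < 1 ⇒ converges.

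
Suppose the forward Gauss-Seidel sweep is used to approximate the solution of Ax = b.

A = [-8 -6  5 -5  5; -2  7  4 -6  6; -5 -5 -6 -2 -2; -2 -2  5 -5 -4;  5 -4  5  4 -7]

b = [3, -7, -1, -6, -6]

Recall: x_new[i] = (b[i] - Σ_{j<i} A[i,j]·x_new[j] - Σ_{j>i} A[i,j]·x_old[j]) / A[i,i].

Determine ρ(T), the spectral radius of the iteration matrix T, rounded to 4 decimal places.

Split A = D + L + U, D = diag(-8, 7, -6, -5, -7).
GS T = -(D+L)⁻¹U: row 0 first, T[0,4] = -(5)/(-8) = +0.6250; later rows by forward substitution.
  T[0,:] = [+0.0000, -0.7500, +0.6250, -0.6250, +0.6250]
  T[1,:] = [+0.0000, -0.2143, -0.3929, +0.6786, -0.6786]
  T[2,:] = [+0.0000, +0.8036, -0.1935, -0.3780, -0.2887]
  T[3,:] = [+0.0000, +1.1893, -0.2863, -0.3994, -1.0673]
  T[4,:] = [+0.0000, +0.8403, +0.3691, -1.3324, +0.0181]
|eigenvalues of T|: 1.3370, 1.0205, 0.2446, 0.2446, 0.0000.
spectral radius ρ = 1.3370; 1.3370 > 1: divergent.

1.3370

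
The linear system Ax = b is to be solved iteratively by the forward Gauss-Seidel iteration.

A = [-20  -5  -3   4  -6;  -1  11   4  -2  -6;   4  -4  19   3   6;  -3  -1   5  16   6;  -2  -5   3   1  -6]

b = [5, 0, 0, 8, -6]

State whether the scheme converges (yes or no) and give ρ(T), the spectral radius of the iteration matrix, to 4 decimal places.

yes, ρ = 0.5250

Split A = D + L + U, D = diag(-20, 11, 19, 16, -6).
T_GS = -(D+L)⁻¹U: row 0 first, T[0,2] = -(-3)/(-20) = -0.1500; later rows by forward substitution.
  T[0,:] = [+0.0000, -0.2500, -0.1500, +0.2000, -0.3000]
  T[1,:] = [+0.0000, -0.0227, -0.3773, +0.2000, +0.5182]
  T[2,:] = [+0.0000, +0.0478, -0.0478, -0.1579, -0.1435]
  T[3,:] = [+0.0000, -0.0632, -0.0368, +0.0993, -0.3540]
  T[4,:] = [+0.0000, +0.1157, +0.3343, -0.2957, -0.4626]
moduli |λ_i(T)| = 0.5250, 0.2752, 0.2365, 0.0525, 0.0000.
spectral radius ρ = 0.5250; 0.5250 < 1, so it converges for any x₀.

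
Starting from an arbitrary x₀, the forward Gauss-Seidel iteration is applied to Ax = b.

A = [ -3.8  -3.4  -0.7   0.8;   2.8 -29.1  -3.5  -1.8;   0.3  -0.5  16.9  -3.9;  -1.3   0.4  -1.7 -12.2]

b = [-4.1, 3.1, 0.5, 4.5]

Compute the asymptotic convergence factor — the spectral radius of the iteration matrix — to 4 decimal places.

0.1828

Split A = D + L + U, D = diag(-3.8, -29.1, 16.9, -12.2).
T_GS = -(D+L)⁻¹U: row 0 first, T[0,2] = -(-0.7)/(-3.8) = -0.1842; later rows by forward substitution.
  T[0,:] = [+0.0000 -0.8947 -0.1842 +0.2105]
  T[1,:] = [+0.0000 -0.0861 -0.1380 -0.0416]
  T[2,:] = [+0.0000 +0.0133 -0.0008 +0.2258]
  T[3,:] = [+0.0000 +0.0907 +0.0152 -0.0553]
moduli |λ_i(T)| = 0.1828, 0.1203, 0.1203, 0.0000.
spectral radius ρ = 0.1828; 0.1828 < 1: convergent.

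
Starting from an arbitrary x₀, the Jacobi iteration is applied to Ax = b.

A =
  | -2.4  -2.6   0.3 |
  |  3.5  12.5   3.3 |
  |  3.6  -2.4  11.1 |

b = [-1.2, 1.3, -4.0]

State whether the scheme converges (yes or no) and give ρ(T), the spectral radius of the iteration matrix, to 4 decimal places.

Split A = D + L + U, D = diag(-2.4, 12.5, 11.1).
Jacobi: T = -D⁻¹(L+U), T[0,1] = -(-2.6)/(-2.4) = -1.0833; T[0,0] = 0.
  T[0,:] = [+0.0000, -1.0833, +0.1250]
  T[1,:] = [-0.2800, +0.0000, -0.2640]
  T[2,:] = [-0.3243, +0.2162, +0.0000]
eigenvalue magnitudes: 0.6087, 0.4060, 0.4060.
ρ(T) = max|λ| = 0.6087; 0.6087 < 1 ⇒ converges.

yes, ρ = 0.6087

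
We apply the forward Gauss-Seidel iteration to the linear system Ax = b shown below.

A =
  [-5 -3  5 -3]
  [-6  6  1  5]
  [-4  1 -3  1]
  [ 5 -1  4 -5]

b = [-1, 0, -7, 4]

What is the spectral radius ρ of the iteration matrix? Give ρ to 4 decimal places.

Split A = D + L + U, D = diag(-5, 6, -3, -5).
GS T = -(D+L)⁻¹U: row 0 first, T[0,3] = -(-3)/(-5) = -0.6000; later rows by forward substitution.
  T[0,:] = [+0.0000  -0.6000  +1.0000  -0.6000]
  T[1,:] = [+0.0000  -0.6000  +0.8333  -1.4333]
  T[2,:] = [+0.0000  +0.6000  -1.0556  +0.6556]
  T[3,:] = [+0.0000  +0.0000  -0.0111  +0.2111]
|eigenvalues of T|: 1.5644, 0.2178, 0.0979, 0.0000.
spectral radius ρ = 1.5644; 1.5644 > 1, so it fails to converge.

1.5644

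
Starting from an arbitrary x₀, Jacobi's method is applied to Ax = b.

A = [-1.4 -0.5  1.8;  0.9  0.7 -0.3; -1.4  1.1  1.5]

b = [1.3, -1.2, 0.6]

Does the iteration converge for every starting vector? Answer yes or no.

no

Split A = D + L + U, D = diag(-1.4, 0.7, 1.5).
Jacobi: T = -D⁻¹(L+U), T[1,0] = -(0.9)/(0.7) = -1.2857; T[1,1] = 0.
  T[0,:] = [+0.0000 -0.3571 +1.2857]
  T[1,:] = [-1.2857 +0.0000 +0.4286]
  T[2,:] = [+0.9333 -0.7333 +0.0000]
eigenvalue magnitudes: 1.4441, 0.8605, 0.8605.
ρ(T) = max|λ| = 1.4441; 1.4441 > 1: divergent.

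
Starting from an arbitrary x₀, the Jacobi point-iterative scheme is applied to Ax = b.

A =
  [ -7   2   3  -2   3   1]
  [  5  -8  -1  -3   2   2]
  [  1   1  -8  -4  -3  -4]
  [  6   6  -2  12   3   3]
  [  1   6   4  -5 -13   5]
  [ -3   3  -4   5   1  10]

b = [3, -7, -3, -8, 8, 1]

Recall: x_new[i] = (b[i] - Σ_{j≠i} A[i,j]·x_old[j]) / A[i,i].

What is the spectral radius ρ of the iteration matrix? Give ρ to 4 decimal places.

Diagonal D = diag(-7, -8, -8, 12, -13, 10); L, U strict lower/upper.
Jacobi: T = -D⁻¹(L+U), T[3,0] = -(6)/(12) = -0.5000; T[3,3] = 0.
  T[0,:] = [+0.0000, +0.2857, +0.4286, -0.2857, +0.4286, +0.1429]
  T[1,:] = [+0.6250, +0.0000, -0.1250, -0.3750, +0.2500, +0.2500]
  T[2,:] = [+0.1250, +0.1250, +0.0000, -0.5000, -0.3750, -0.5000]
  T[3,:] = [-0.5000, -0.5000, +0.1667, +0.0000, -0.2500, -0.2500]
  T[4,:] = [+0.0769, +0.4615, +0.3077, -0.3846, +0.0000, +0.3846]
  T[5,:] = [+0.3000, -0.3000, +0.4000, -0.5000, -0.1000, +0.0000]
|eigenvalues of T|: 1.2267, 0.6082, 0.6082, 0.4463, 0.4463, 0.3774.
ρ = 1.2267; 1.2267 > 1, so it fails to converge.

1.2267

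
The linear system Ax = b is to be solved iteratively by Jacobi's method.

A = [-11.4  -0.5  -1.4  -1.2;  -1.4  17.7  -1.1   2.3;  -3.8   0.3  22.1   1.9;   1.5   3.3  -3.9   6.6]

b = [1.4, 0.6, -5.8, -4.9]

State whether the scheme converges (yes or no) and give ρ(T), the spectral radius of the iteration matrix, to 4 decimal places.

yes, ρ = 0.2612

Write A = D+L+U with D = diag(-11.4, 17.7, 22.1, 6.6).
T_J = -D⁻¹(L+U): T[3,2] = -(-3.9)/(6.6) = +0.5909; T[3,3] = 0.
  T[0,:] = [+0.0000 -0.0439 -0.1228 -0.1053]
  T[1,:] = [+0.0791 +0.0000 +0.0621 -0.1299]
  T[2,:] = [+0.1719 -0.0136 +0.0000 -0.0860]
  T[3,:] = [-0.2273 -0.5000 +0.5909 +0.0000]
|λ(T)| sorted: 0.2612, 0.2036, 0.2036, 0.1849.
spectral radius ρ = 0.2612; 0.2612 < 1 ⇒ converges.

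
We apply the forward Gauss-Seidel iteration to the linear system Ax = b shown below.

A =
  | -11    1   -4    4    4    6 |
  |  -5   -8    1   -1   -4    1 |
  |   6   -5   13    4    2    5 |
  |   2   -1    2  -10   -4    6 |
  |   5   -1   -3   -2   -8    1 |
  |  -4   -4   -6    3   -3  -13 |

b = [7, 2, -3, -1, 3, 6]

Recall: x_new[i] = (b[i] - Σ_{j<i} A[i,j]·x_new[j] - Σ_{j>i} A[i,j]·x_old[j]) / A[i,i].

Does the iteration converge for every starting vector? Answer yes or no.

Diagonal D = diag(-11, -8, 13, -10, -8, -13); L, U strict lower/upper.
Gauss-Seidel: T = -(D+L)⁻¹U, row 0 first, T[0,3] = -(4)/(-11) = +0.3636; later rows by forward substitution.
  T[0,:] = [+0.0000 +0.0909 -0.3636 +0.3636 +0.3636 +0.5455]
  T[1,:] = [+0.0000 -0.0568 +0.3523 -0.3523 -0.7273 -0.2159]
  T[2,:] = [+0.0000 -0.0638 +0.3033 -0.6110 -0.6014 -0.7194]
  T[3,:] = [+0.0000 +0.0111 -0.0473 -0.0142 -0.3748 +0.5868]
  T[4,:] = [+0.0000 +0.0851 -0.3732 +0.5040 +0.6374 +0.6160]
  T[5,:] = [+0.0000 +0.0019 -0.0613 +0.1589 +0.1559 +0.2239]
|roots of det(T-λI)|: 0.9411, 0.1852, 0.1684, 0.1684, 0.0109, 0.0000.
ρ(T) = max|λ| = 0.9411; 0.9411 < 1, so it converges for any x₀.

yes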